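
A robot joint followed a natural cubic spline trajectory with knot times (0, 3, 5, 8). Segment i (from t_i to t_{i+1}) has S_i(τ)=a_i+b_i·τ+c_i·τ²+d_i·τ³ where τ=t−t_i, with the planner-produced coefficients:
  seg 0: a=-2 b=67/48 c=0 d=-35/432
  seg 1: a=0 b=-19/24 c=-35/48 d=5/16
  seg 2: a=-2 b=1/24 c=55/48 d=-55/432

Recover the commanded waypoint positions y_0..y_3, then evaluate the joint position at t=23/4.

y_0=-2 y_1=0 y_2=-2 y_3=5
S(23/4) = -1411/1024

y_0 = S_0(0) = a_0 = -2
y_1 = S_1(0) = a_1 = 0
y_2 = S_2(0) = a_2 = -2
y_3 = S_2(3) = 5
t_q=23/4 is in segment 2 (τ=3/4); S_2(τ)=-1411/1024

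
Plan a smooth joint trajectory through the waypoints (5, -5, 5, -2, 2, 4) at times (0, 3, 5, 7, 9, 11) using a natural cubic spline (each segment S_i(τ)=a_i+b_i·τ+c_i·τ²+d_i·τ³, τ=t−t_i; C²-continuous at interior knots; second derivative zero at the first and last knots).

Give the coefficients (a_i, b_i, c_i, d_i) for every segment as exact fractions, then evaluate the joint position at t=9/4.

  seg 0: a=5 b=-21709/3180 c=0 d=3703/9540
  seg 1: a=-5 b=5809/1590 c=3703/1060 d=-1121/795
  seg 2: a=5 b=1123/1590 c=-1053/212 d=9107/6360
  seg 3: a=-2 b=-1573/795 c=1921/530 d=-130/159
  seg 4: a=2 b=2153/795 c=-679/530 d=679/3180
S(9/4) = -402889/67840

Δ: Δ0=-10/3, Δ1=5, Δ2=-7/2, Δ3=2, Δ4=1
row 1: diag=10, rhs=50; c'=1/5, d'=5
row 2: denom=8−2·1/5=38/5; d'=(-51−2·5)/(38/5)=-305/38
row 3: denom=8−2·5/19=142/19; d'=(33−2·-305/38)/(142/19)=466/71
row 4: denom=8−2·19/71=530/71; d'=(-6−2·466/71)/(530/71)=-679/265
back: M4=-679/265
back: M3=466/71−19/71·-679/265=1921/265
back: M2=-305/38−5/19·1921/265=-1053/106
back: M1=5−1/5·-1053/106=3703/530
M: M0=0, M1=3703/530, M2=-1053/106, M3=1921/265, M4=-679/265, M5=0
seg 0: a=5, c=M0/2=0, d=(M1−M0)/(6·3)=3703/9540, b=Δ0−h0·(2M0+M1)/6=-21709/3180
seg 1: a=-5, c=M1/2=3703/1060, d=(M2−M1)/(6·2)=-1121/795, b=Δ1−h1·(2M1+M2)/6=5809/1590
seg 2: a=5, c=M2/2=-1053/212, d=(M3−M2)/(6·2)=9107/6360, b=Δ2−h2·(2M2+M3)/6=1123/1590
seg 3: a=-2, c=M3/2=1921/530, d=(M4−M3)/(6·2)=-130/159, b=Δ3−h3·(2M3+M4)/6=-1573/795
seg 4: a=2, c=M4/2=-679/530, d=(M5−M4)/(6·2)=679/3180, b=Δ4−h4·(2M4+M5)/6=2153/795
t_q=9/4 → seg 0, τ=9/4; S=5+-21709/3180·τ+0·τ²+3703/9540·τ³=-402889/67840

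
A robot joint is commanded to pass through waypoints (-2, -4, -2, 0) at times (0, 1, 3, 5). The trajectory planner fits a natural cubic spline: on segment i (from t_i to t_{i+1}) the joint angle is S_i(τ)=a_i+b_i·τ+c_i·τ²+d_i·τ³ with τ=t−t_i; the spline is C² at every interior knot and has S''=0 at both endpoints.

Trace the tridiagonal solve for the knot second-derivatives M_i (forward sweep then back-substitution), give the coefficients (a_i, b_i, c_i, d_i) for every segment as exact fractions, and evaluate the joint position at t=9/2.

Δ: Δ0=-2, Δ1=1, Δ2=1
row 1: diag=6, rhs=18; c'=1/3, d'=3
row 2: denom=8−2·1/3=22/3; d'=(0−2·3)/(22/3)=-9/11
back: M2=-9/11
back: M1=3−1/3·-9/11=36/11
M: M0=0, M1=36/11, M2=-9/11, M3=0
seg 0: a=-2, c=M0/2=0, d=(M1−M0)/(6·1)=6/11, b=Δ0−h0·(2M0+M1)/6=-28/11
seg 1: a=-4, c=M1/2=18/11, d=(M2−M1)/(6·2)=-15/44, b=Δ1−h1·(2M1+M2)/6=-10/11
seg 2: a=-2, c=M2/2=-9/22, d=(M3−M2)/(6·2)=3/44, b=Δ2−h2·(2M2+M3)/6=17/11
t_q=9/2 → seg 2, τ=3/2; S=-2+17/11·τ+-9/22·τ²+3/44·τ³=-131/352

  seg 0: a=-2 b=-28/11 c=0 d=6/11
  seg 1: a=-4 b=-10/11 c=18/11 d=-15/44
  seg 2: a=-2 b=17/11 c=-9/22 d=3/44
S(9/2) = -131/352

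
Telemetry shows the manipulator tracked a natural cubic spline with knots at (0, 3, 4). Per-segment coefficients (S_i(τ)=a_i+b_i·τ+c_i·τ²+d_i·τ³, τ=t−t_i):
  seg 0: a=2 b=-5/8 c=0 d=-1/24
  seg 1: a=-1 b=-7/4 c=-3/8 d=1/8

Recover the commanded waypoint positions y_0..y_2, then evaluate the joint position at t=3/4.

y_0 = S_0(0) = a_0 = 2
y_1 = S_1(0) = a_1 = -1
y_2 = S_1(1) = -3
t_q=3/4 is in segment 0 (τ=3/4); S_0(τ)=775/512

y_0=2 y_1=-1 y_2=-3
S(3/4) = 775/512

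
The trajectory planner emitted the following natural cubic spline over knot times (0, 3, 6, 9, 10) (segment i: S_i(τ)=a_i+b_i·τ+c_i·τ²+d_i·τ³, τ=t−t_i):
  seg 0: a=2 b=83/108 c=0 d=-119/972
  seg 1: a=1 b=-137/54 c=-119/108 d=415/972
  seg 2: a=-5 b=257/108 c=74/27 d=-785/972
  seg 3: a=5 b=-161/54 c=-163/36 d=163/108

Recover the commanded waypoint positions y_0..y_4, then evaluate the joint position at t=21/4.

y_0 = S_0(0) = a_0 = 2
y_1 = S_1(0) = a_1 = 1
y_2 = S_2(0) = a_2 = -5
y_3 = S_3(0) = a_3 = 5
y_4 = S_3(1) = -1
t_q=21/4 is in segment 1 (τ=9/4); S_1(τ)=-4165/768

y_0=2 y_1=1 y_2=-5 y_3=5 y_4=-1
S(21/4) = -4165/768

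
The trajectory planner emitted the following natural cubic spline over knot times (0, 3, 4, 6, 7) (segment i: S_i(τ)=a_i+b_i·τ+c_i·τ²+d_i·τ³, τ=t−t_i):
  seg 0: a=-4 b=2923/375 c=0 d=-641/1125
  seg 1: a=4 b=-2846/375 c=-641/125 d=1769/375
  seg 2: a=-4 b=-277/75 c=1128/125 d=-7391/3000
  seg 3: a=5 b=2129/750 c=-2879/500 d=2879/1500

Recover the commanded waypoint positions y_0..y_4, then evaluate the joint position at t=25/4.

y_0=-4 y_1=4 y_2=-4 y_3=5 y_4=4
S(25/4) = 172153/32000

y_0 = S_0(0) = a_0 = -4
y_1 = S_1(0) = a_1 = 4
y_2 = S_2(0) = a_2 = -4
y_3 = S_3(0) = a_3 = 5
y_4 = S_3(1) = 4
t_q=25/4 is in segment 3 (τ=1/4); S_3(τ)=172153/32000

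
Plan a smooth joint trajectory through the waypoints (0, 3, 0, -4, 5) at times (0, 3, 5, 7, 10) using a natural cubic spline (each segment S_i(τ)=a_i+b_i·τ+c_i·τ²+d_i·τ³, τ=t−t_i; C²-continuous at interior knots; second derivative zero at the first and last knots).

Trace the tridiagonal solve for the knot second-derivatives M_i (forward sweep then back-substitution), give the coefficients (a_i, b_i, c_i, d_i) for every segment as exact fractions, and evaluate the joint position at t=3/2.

Δ: Δ0=1, Δ1=-3/2, Δ2=-2, Δ3=3
row 1: diag=10, rhs=-15; c'=1/5, d'=-3/2
row 2: denom=8−2·1/5=38/5; d'=(-3−2·-3/2)/(38/5)=0
row 3: denom=10−2·5/19=180/19; d'=(30−2·0)/(180/19)=19/6
back: M3=19/6
back: M2=0−5/19·19/6=-5/6
back: M1=-3/2−1/5·-5/6=-4/3
M: M0=0, M1=-4/3, M2=-5/6, M3=19/6, M4=0
seg 0: a=0, c=M0/2=0, d=(M1−M0)/(6·3)=-2/27, b=Δ0−h0·(2M0+M1)/6=5/3
seg 1: a=3, c=M1/2=-2/3, d=(M2−M1)/(6·2)=1/24, b=Δ1−h1·(2M1+M2)/6=-1/3
seg 2: a=0, c=M2/2=-5/12, d=(M3−M2)/(6·2)=1/3, b=Δ2−h2·(2M2+M3)/6=-5/2
seg 3: a=-4, c=M3/2=19/12, d=(M4−M3)/(6·3)=-19/108, b=Δ3−h3·(2M3+M4)/6=-1/6
t_q=3/2 → seg 0, τ=3/2; S=0+5/3·τ+0·τ²+-2/27·τ³=9/4

  seg 0: a=0 b=5/3 c=0 d=-2/27
  seg 1: a=3 b=-1/3 c=-2/3 d=1/24
  seg 2: a=0 b=-5/2 c=-5/12 d=1/3
  seg 3: a=-4 b=-1/6 c=19/12 d=-19/108
S(3/2) = 9/4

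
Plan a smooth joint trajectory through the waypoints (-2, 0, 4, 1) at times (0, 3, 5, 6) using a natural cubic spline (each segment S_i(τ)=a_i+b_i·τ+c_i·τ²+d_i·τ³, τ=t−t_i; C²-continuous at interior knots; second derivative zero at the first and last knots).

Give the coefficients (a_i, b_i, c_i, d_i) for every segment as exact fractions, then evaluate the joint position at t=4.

Δ: Δ0=2/3, Δ1=2, Δ2=-3
row 1: diag=10, rhs=8; c'=1/5, d'=4/5
row 2: denom=6−2·1/5=28/5; d'=(-30−2·4/5)/(28/5)=-79/14
back: M2=-79/14
back: M1=4/5−1/5·-79/14=27/14
M: M0=0, M1=27/14, M2=-79/14, M3=0
seg 0: a=-2, c=M0/2=0, d=(M1−M0)/(6·3)=3/28, b=Δ0−h0·(2M0+M1)/6=-25/84
seg 1: a=0, c=M1/2=27/28, d=(M2−M1)/(6·2)=-53/84, b=Δ1−h1·(2M1+M2)/6=109/42
seg 2: a=4, c=M2/2=-79/28, d=(M3−M2)/(6·1)=79/84, b=Δ2−h2·(2M2+M3)/6=-47/42
t_q=4 → seg 1, τ=1; S=0+109/42·τ+27/28·τ²+-53/84·τ³=41/14

  seg 0: a=-2 b=-25/84 c=0 d=3/28
  seg 1: a=0 b=109/42 c=27/28 d=-53/84
  seg 2: a=4 b=-47/42 c=-79/28 d=79/84
S(4) = 41/14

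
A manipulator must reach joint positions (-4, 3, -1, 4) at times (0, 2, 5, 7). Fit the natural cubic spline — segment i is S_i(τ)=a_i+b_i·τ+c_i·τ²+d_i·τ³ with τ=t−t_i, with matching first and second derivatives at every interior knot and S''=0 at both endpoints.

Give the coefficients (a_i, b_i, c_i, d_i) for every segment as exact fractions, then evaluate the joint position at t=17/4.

  seg 0: a=-4 b=2629/546 c=0 d=-359/1092
  seg 1: a=3 b=475/546 c=-359/182 d=26/63
  seg 2: a=-1 b=97/546 c=317/182 d=-317/1092
S(17/4) = -477/1456

Δ: Δ0=7/2, Δ1=-4/3, Δ2=5/2
row 1: diag=10, rhs=-29; c'=3/10, d'=-29/10
row 2: denom=10−3·3/10=91/10; d'=(23−3·-29/10)/(91/10)=317/91
back: M2=317/91
back: M1=-29/10−3/10·317/91=-359/91
M: M0=0, M1=-359/91, M2=317/91, M3=0
seg 0: a=-4, c=M0/2=0, d=(M1−M0)/(6·2)=-359/1092, b=Δ0−h0·(2M0+M1)/6=2629/546
seg 1: a=3, c=M1/2=-359/182, d=(M2−M1)/(6·3)=26/63, b=Δ1−h1·(2M1+M2)/6=475/546
seg 2: a=-1, c=M2/2=317/182, d=(M3−M2)/(6·2)=-317/1092, b=Δ2−h2·(2M2+M3)/6=97/546
t_q=17/4 → seg 1, τ=9/4; S=3+475/546·τ+-359/182·τ²+26/63·τ³=-477/1456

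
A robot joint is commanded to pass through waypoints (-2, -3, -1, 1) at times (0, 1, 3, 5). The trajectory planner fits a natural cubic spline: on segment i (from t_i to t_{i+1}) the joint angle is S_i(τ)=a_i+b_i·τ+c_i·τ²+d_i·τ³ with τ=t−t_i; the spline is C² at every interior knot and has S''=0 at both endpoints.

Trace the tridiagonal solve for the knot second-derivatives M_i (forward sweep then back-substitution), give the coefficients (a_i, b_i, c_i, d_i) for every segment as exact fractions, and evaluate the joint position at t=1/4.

  seg 0: a=-2 b=-15/11 c=0 d=4/11
  seg 1: a=-3 b=-3/11 c=12/11 d=-5/22
  seg 2: a=-1 b=15/11 c=-3/11 d=1/22
S(1/4) = -411/176

Δ: Δ0=-1, Δ1=1, Δ2=1
row 1: diag=6, rhs=12; c'=1/3, d'=2
row 2: denom=8−2·1/3=22/3; d'=(0−2·2)/(22/3)=-6/11
back: M2=-6/11
back: M1=2−1/3·-6/11=24/11
M: M0=0, M1=24/11, M2=-6/11, M3=0
seg 0: a=-2, c=M0/2=0, d=(M1−M0)/(6·1)=4/11, b=Δ0−h0·(2M0+M1)/6=-15/11
seg 1: a=-3, c=M1/2=12/11, d=(M2−M1)/(6·2)=-5/22, b=Δ1−h1·(2M1+M2)/6=-3/11
seg 2: a=-1, c=M2/2=-3/11, d=(M3−M2)/(6·2)=1/22, b=Δ2−h2·(2M2+M3)/6=15/11
t_q=1/4 → seg 0, τ=1/4; S=-2+-15/11·τ+0·τ²+4/11·τ³=-411/176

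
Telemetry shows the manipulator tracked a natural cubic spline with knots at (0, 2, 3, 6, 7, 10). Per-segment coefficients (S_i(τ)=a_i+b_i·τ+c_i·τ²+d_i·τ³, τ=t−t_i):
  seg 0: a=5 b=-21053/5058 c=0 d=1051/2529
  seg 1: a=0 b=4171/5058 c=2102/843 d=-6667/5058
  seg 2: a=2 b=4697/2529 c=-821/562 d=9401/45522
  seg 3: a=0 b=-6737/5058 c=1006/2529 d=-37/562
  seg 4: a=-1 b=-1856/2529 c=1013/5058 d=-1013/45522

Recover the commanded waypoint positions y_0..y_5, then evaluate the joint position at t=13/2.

y_0 = S_0(0) = a_0 = 5
y_1 = S_1(0) = a_1 = 0
y_2 = S_2(0) = a_2 = 2
y_3 = S_3(0) = a_3 = 0
y_4 = S_4(0) = a_4 = -1
y_5 = S_4(3) = -2
t_q=13/2 is in segment 3 (τ=1/2); S_3(τ)=-23257/40464

y_0=5 y_1=0 y_2=2 y_3=0 y_4=-1 y_5=-2
S(13/2) = -23257/40464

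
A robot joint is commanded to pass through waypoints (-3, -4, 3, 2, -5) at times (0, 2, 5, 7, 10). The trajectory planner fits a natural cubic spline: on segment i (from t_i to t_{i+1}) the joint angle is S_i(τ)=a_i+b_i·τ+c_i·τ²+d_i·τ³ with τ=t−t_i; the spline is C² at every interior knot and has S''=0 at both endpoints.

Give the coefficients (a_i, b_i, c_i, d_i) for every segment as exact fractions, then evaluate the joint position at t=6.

Δ: Δ0=-1/2, Δ1=7/3, Δ2=-1/2, Δ3=-7/3
row 1: diag=10, rhs=17; c'=3/10, d'=17/10
row 2: denom=10−3·3/10=91/10; d'=(-17−3·17/10)/(91/10)=-17/7
row 3: denom=10−2·20/91=870/91; d'=(-11−2·-17/7)/(870/91)=-559/870
back: M3=-559/870
back: M2=-17/7−20/91·-559/870=-199/87
back: M1=17/10−3/10·-199/87=346/145
M: M0=0, M1=346/145, M2=-199/87, M3=-559/870, M4=0
seg 0: a=-3, c=M0/2=0, d=(M1−M0)/(6·2)=173/870, b=Δ0−h0·(2M0+M1)/6=-1127/870
seg 1: a=-4, c=M1/2=173/145, d=(M2−M1)/(6·3)=-2033/7830, b=Δ1−h1·(2M1+M2)/6=949/870
seg 2: a=3, c=M2/2=-199/174, d=(M3−M2)/(6·2)=159/1160, b=Δ2−h2·(2M2+M3)/6=539/435
seg 3: a=2, c=M3/2=-559/1740, d=(M4−M3)/(6·3)=559/15660, b=Δ3−h3·(2M3+M4)/6=-1471/870
t_q=6 → seg 2, τ=1; S=3+539/435·τ+-199/174·τ²+159/1160·τ³=11249/3480

  seg 0: a=-3 b=-1127/870 c=0 d=173/870
  seg 1: a=-4 b=949/870 c=173/145 d=-2033/7830
  seg 2: a=3 b=539/435 c=-199/174 d=159/1160
  seg 3: a=2 b=-1471/870 c=-559/1740 d=559/15660
S(6) = 11249/3480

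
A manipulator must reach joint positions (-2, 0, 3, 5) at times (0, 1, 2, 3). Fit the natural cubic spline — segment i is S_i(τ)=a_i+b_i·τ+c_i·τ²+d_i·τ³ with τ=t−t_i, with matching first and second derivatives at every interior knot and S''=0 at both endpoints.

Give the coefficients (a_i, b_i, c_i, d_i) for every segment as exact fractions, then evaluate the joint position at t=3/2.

  seg 0: a=-2 b=5/3 c=0 d=1/3
  seg 1: a=0 b=8/3 c=1 d=-2/3
  seg 2: a=3 b=8/3 c=-1 d=1/3
S(3/2) = 3/2

Δ: Δ0=2, Δ1=3, Δ2=2
row 1: diag=4, rhs=6; c'=1/4, d'=3/2
row 2: denom=4−1·1/4=15/4; d'=(-6−1·3/2)/(15/4)=-2
back: M2=-2
back: M1=3/2−1/4·-2=2
M: M0=0, M1=2, M2=-2, M3=0
seg 0: a=-2, c=M0/2=0, d=(M1−M0)/(6·1)=1/3, b=Δ0−h0·(2M0+M1)/6=5/3
seg 1: a=0, c=M1/2=1, d=(M2−M1)/(6·1)=-2/3, b=Δ1−h1·(2M1+M2)/6=8/3
seg 2: a=3, c=M2/2=-1, d=(M3−M2)/(6·1)=1/3, b=Δ2−h2·(2M2+M3)/6=8/3
t_q=3/2 → seg 1, τ=1/2; S=0+8/3·τ+1·τ²+-2/3·τ³=3/2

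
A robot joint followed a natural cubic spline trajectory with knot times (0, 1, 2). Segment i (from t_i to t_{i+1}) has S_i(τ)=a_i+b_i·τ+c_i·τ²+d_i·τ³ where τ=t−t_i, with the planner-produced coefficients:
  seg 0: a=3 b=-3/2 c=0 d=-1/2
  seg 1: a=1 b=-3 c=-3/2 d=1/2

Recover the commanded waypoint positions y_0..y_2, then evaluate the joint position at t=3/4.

y_0 = S_0(0) = a_0 = 3
y_1 = S_1(0) = a_1 = 1
y_2 = S_1(1) = -3
t_q=3/4 is in segment 0 (τ=3/4); S_0(τ)=213/128

y_0=3 y_1=1 y_2=-3
S(3/4) = 213/128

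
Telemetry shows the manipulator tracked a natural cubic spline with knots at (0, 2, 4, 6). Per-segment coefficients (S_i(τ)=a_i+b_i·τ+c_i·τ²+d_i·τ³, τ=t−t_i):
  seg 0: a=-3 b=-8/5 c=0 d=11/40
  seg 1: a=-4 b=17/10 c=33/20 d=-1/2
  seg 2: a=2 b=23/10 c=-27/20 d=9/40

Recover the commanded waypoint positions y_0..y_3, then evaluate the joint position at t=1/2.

y_0 = S_0(0) = a_0 = -3
y_1 = S_1(0) = a_1 = -4
y_2 = S_2(0) = a_2 = 2
y_3 = S_2(2) = 3
t_q=1/2 is in segment 0 (τ=1/2); S_0(τ)=-241/64

y_0=-3 y_1=-4 y_2=2 y_3=3
S(1/2) = -241/64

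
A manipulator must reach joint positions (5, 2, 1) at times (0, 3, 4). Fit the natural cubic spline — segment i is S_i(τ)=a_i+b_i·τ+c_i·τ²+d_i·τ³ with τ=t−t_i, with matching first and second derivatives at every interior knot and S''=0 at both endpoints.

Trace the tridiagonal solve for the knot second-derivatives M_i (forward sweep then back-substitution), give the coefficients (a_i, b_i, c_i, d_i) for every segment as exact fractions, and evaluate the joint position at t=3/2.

Δ: Δ0=-1, Δ1=-1
row 1: diag=8, rhs=0; c'=1/8, d'=0
back: M1=0
M: M0=0, M1=0, M2=0
seg 0: a=5, c=M0/2=0, d=(M1−M0)/(6·3)=0, b=Δ0−h0·(2M0+M1)/6=-1
seg 1: a=2, c=M1/2=0, d=(M2−M1)/(6·1)=0, b=Δ1−h1·(2M1+M2)/6=-1
t_q=3/2 → seg 0, τ=3/2; S=5+-1·τ+0·τ²+0·τ³=7/2

  seg 0: a=5 b=-1 c=0 d=0
  seg 1: a=2 b=-1 c=0 d=0
S(3/2) = 7/2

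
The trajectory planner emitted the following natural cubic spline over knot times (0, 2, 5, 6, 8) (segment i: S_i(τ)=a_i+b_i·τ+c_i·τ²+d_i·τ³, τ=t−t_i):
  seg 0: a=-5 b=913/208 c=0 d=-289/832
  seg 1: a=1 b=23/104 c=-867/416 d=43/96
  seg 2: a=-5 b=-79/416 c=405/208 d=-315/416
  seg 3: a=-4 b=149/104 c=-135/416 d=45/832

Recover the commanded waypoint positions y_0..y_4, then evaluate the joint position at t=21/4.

y_0=-5 y_1=1 y_2=-5 y_3=-4 y_4=-2
S(21/4) = -131459/26624

y_0 = S_0(0) = a_0 = -5
y_1 = S_1(0) = a_1 = 1
y_2 = S_2(0) = a_2 = -5
y_3 = S_3(0) = a_3 = -4
y_4 = S_3(2) = -2
t_q=21/4 is in segment 2 (τ=1/4); S_2(τ)=-131459/26624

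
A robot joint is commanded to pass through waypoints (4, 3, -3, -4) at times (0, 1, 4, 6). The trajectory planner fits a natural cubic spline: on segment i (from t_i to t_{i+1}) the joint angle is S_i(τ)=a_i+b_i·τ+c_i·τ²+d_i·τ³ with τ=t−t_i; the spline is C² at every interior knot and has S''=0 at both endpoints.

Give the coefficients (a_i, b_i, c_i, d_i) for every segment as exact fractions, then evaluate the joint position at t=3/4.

Δ: Δ0=-1, Δ1=-2, Δ2=-1/2
row 1: diag=8, rhs=-6; c'=3/8, d'=-3/4
row 2: denom=10−3·3/8=71/8; d'=(9−3·-3/4)/(71/8)=90/71
back: M2=90/71
back: M1=-3/4−3/8·90/71=-87/71
M: M0=0, M1=-87/71, M2=90/71, M3=0
seg 0: a=4, c=M0/2=0, d=(M1−M0)/(6·1)=-29/142, b=Δ0−h0·(2M0+M1)/6=-113/142
seg 1: a=3, c=M1/2=-87/142, d=(M2−M1)/(6·3)=59/426, b=Δ1−h1·(2M1+M2)/6=-100/71
seg 2: a=-3, c=M2/2=45/71, d=(M3−M2)/(6·2)=-15/142, b=Δ2−h2·(2M2+M3)/6=-191/142
t_q=3/4 → seg 0, τ=3/4; S=4+-113/142·τ+0·τ²+-29/142·τ³=30145/9088

  seg 0: a=4 b=-113/142 c=0 d=-29/142
  seg 1: a=3 b=-100/71 c=-87/142 d=59/426
  seg 2: a=-3 b=-191/142 c=45/71 d=-15/142
S(3/4) = 30145/9088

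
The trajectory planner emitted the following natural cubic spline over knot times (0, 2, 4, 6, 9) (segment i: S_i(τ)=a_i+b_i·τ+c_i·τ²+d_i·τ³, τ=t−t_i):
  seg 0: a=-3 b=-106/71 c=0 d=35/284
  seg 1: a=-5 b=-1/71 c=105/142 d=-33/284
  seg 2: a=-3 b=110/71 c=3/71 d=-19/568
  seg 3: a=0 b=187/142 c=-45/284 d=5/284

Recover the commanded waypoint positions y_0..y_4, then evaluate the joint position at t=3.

y_0=-3 y_1=-5 y_2=-3 y_3=0 y_4=3
S(3) = -1247/284

y_0 = S_0(0) = a_0 = -3
y_1 = S_1(0) = a_1 = -5
y_2 = S_2(0) = a_2 = -3
y_3 = S_3(0) = a_3 = 0
y_4 = S_3(3) = 3
t_q=3 is in segment 1 (τ=1); S_1(τ)=-1247/284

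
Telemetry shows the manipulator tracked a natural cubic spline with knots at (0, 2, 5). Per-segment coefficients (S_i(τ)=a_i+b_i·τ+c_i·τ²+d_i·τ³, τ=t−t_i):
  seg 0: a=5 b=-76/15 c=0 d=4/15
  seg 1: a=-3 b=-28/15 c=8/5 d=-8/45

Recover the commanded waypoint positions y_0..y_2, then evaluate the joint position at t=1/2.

y_0 = S_0(0) = a_0 = 5
y_1 = S_1(0) = a_1 = -3
y_2 = S_1(3) = 1
t_q=1/2 is in segment 0 (τ=1/2); S_0(τ)=5/2

y_0=5 y_1=-3 y_2=1
S(1/2) = 5/2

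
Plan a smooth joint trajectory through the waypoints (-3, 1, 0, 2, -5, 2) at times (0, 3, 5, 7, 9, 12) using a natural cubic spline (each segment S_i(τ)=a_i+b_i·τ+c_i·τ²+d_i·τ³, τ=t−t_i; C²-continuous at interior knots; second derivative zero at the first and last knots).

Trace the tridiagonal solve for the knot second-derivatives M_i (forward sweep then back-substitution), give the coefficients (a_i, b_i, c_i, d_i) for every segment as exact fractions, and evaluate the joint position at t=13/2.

Δ: Δ0=4/3, Δ1=-1/2, Δ2=1, Δ3=-7/2, Δ4=7/3
row 1: diag=10, rhs=-11; c'=1/5, d'=-11/10
row 2: denom=8−2·1/5=38/5; d'=(9−2·-11/10)/(38/5)=28/19
row 3: denom=8−2·5/19=142/19; d'=(-27−2·28/19)/(142/19)=-569/142
row 4: denom=10−2·19/71=672/71; d'=(35−2·-569/142)/(672/71)=509/112
back: M4=509/112
back: M3=-569/142−19/71·509/112=-585/112
back: M2=28/19−5/19·-585/112=319/112
back: M1=-11/10−1/5·319/112=-187/112
M: M0=0, M1=-187/112, M2=319/112, M3=-585/112, M4=509/112, M5=0
seg 0: a=-3, c=M0/2=0, d=(M1−M0)/(6·3)=-187/2016, b=Δ0−h0·(2M0+M1)/6=1457/672
seg 1: a=1, c=M1/2=-187/224, d=(M2−M1)/(6·2)=253/672, b=Δ1−h1·(2M1+M2)/6=-113/336
seg 2: a=0, c=M2/2=319/224, d=(M3−M2)/(6·2)=-113/168, b=Δ2−h2·(2M2+M3)/6=283/336
seg 3: a=2, c=M3/2=-585/224, d=(M4−M3)/(6·2)=547/672, b=Δ3−h3·(2M3+M4)/6=-515/336
seg 4: a=-5, c=M4/2=509/224, d=(M5−M4)/(6·3)=-509/2016, b=Δ4−h4·(2M4+M5)/6=-743/336
t_q=13/2 → seg 2, τ=3/2; S=0+283/336·τ+319/224·τ²+-113/168·τ³=1969/896

  seg 0: a=-3 b=1457/672 c=0 d=-187/2016
  seg 1: a=1 b=-113/336 c=-187/224 d=253/672
  seg 2: a=0 b=283/336 c=319/224 d=-113/168
  seg 3: a=2 b=-515/336 c=-585/224 d=547/672
  seg 4: a=-5 b=-743/336 c=509/224 d=-509/2016
S(13/2) = 1969/896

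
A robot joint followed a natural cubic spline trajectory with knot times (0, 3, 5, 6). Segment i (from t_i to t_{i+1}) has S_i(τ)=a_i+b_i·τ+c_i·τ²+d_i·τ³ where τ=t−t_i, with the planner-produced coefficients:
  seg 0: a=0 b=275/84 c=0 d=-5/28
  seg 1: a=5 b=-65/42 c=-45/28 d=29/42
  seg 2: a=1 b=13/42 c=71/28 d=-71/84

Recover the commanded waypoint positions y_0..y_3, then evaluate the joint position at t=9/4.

y_0 = S_0(0) = a_0 = 0
y_1 = S_1(0) = a_1 = 5
y_2 = S_2(0) = a_2 = 1
y_3 = S_2(1) = 3
t_q=9/4 is in segment 0 (τ=9/4); S_0(τ)=1365/256

y_0=0 y_1=5 y_2=1 y_3=3
S(9/4) = 1365/256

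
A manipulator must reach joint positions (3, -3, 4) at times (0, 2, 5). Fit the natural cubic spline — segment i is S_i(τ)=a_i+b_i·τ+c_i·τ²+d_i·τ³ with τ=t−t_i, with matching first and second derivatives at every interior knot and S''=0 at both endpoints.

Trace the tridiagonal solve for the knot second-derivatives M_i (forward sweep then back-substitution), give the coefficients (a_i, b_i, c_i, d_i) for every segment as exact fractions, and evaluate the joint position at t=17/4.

Δ: Δ0=-3, Δ1=7/3
row 1: diag=10, rhs=32; c'=3/10, d'=16/5
back: M1=16/5
M: M0=0, M1=16/5, M2=0
seg 0: a=3, c=M0/2=0, d=(M1−M0)/(6·2)=4/15, b=Δ0−h0·(2M0+M1)/6=-61/15
seg 1: a=-3, c=M1/2=8/5, d=(M2−M1)/(6·3)=-8/45, b=Δ1−h1·(2M1+M2)/6=-13/15
t_q=17/4 → seg 1, τ=9/4; S=-3+-13/15·τ+8/5·τ²+-8/45·τ³=9/8

  seg 0: a=3 b=-61/15 c=0 d=4/15
  seg 1: a=-3 b=-13/15 c=8/5 d=-8/45
S(17/4) = 9/8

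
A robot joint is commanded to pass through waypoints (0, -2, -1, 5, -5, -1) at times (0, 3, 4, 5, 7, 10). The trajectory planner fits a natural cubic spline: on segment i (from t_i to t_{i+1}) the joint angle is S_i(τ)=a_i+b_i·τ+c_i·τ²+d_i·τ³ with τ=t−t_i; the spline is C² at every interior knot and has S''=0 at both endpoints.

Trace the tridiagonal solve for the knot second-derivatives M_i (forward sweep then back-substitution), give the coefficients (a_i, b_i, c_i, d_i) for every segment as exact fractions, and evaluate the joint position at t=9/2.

Δ: Δ0=-2/3, Δ1=1, Δ2=6, Δ3=-5, Δ4=4/3
row 1: diag=8, rhs=10; c'=1/8, d'=5/4
row 2: denom=4−1·1/8=31/8; d'=(30−1·5/4)/(31/8)=230/31
row 3: denom=6−1·8/31=178/31; d'=(-66−1·230/31)/(178/31)=-1138/89
row 4: denom=10−2·31/89=828/89; d'=(38−2·-1138/89)/(828/89)=41/6
back: M4=41/6
back: M3=-1138/89−31/89·41/6=-91/6
back: M2=230/31−8/31·-91/6=34/3
back: M1=5/4−1/8·34/3=-1/6
M: M0=0, M1=-1/6, M2=34/3, M3=-91/6, M4=41/6, M5=0
seg 0: a=0, c=M0/2=0, d=(M1−M0)/(6·3)=-1/108, b=Δ0−h0·(2M0+M1)/6=-7/12
seg 1: a=-2, c=M1/2=-1/12, d=(M2−M1)/(6·1)=23/12, b=Δ1−h1·(2M1+M2)/6=-5/6
seg 2: a=-1, c=M2/2=17/3, d=(M3−M2)/(6·1)=-53/12, b=Δ2−h2·(2M2+M3)/6=19/4
seg 3: a=5, c=M3/2=-91/12, d=(M4−M3)/(6·2)=11/6, b=Δ3−h3·(2M3+M4)/6=17/6
seg 4: a=-5, c=M4/2=41/12, d=(M5−M4)/(6·3)=-41/108, b=Δ4−h4·(2M4+M5)/6=-11/2
t_q=9/2 → seg 2, τ=1/2; S=-1+19/4·τ+17/3·τ²+-53/12·τ³=215/96

  seg 0: a=0 b=-7/12 c=0 d=-1/108
  seg 1: a=-2 b=-5/6 c=-1/12 d=23/12
  seg 2: a=-1 b=19/4 c=17/3 d=-53/12
  seg 3: a=5 b=17/6 c=-91/12 d=11/6
  seg 4: a=-5 b=-11/2 c=41/12 d=-41/108
S(9/2) = 215/96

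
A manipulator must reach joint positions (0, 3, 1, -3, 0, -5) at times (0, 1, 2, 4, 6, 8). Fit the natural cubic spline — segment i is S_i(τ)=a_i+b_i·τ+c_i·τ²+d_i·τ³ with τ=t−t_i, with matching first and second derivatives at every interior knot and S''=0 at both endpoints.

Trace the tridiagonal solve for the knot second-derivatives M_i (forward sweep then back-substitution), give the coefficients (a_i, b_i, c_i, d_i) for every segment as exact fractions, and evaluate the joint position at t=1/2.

Δ: Δ0=3, Δ1=-2, Δ2=-2, Δ3=3/2, Δ4=-5/2
row 1: diag=4, rhs=-30; c'=1/4, d'=-15/2
row 2: denom=6−1·1/4=23/4; d'=(0−1·-15/2)/(23/4)=30/23
row 3: denom=8−2·8/23=168/23; d'=(21−2·30/23)/(168/23)=141/56
row 4: denom=8−2·23/84=313/42; d'=(-24−2·141/56)/(313/42)=-2439/626
back: M4=-2439/626
back: M3=141/56−23/84·-2439/626=1122/313
back: M2=30/23−8/23·1122/313=18/313
back: M1=-15/2−1/4·18/313=-2352/313
M: M0=0, M1=-2352/313, M2=18/313, M3=1122/313, M4=-2439/626, M5=0
seg 0: a=0, c=M0/2=0, d=(M1−M0)/(6·1)=-392/313, b=Δ0−h0·(2M0+M1)/6=1331/313
seg 1: a=3, c=M1/2=-1176/313, d=(M2−M1)/(6·1)=395/313, b=Δ1−h1·(2M1+M2)/6=155/313
seg 2: a=1, c=M2/2=9/313, d=(M3−M2)/(6·2)=92/313, b=Δ2−h2·(2M2+M3)/6=-1012/313
seg 3: a=-3, c=M3/2=561/313, d=(M4−M3)/(6·2)=-1561/2504, b=Δ3−h3·(2M3+M4)/6=128/313
seg 4: a=0, c=M4/2=-2439/1252, d=(M5−M4)/(6·2)=813/2504, b=Δ4−h4·(2M4+M5)/6=61/626
t_q=1/2 → seg 0, τ=1/2; S=0+1331/313·τ+0·τ²+-392/313·τ³=1233/626

  seg 0: a=0 b=1331/313 c=0 d=-392/313
  seg 1: a=3 b=155/313 c=-1176/313 d=395/313
  seg 2: a=1 b=-1012/313 c=9/313 d=92/313
  seg 3: a=-3 b=128/313 c=561/313 d=-1561/2504
  seg 4: a=0 b=61/626 c=-2439/1252 d=813/2504
S(1/2) = 1233/626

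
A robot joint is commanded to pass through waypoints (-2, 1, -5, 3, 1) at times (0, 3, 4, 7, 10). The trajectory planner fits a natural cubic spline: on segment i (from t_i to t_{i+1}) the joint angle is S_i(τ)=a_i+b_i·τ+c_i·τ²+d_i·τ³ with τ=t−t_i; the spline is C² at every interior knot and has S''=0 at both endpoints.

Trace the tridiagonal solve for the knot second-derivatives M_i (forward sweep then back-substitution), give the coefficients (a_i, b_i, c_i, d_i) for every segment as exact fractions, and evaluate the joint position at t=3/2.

Δ: Δ0=1, Δ1=-6, Δ2=8/3, Δ3=-2/3
row 1: diag=8, rhs=-42; c'=1/8, d'=-21/4
row 2: denom=8−1·1/8=63/8; d'=(52−1·-21/4)/(63/8)=458/63
row 3: denom=12−3·8/21=76/7; d'=(-20−3·458/63)/(76/7)=-439/114
back: M3=-439/114
back: M2=458/63−8/21·-439/114=166/19
back: M1=-21/4−1/8·166/19=-241/38
M: M0=0, M1=-241/38, M2=166/19, M3=-439/114, M4=0
seg 0: a=-2, c=M0/2=0, d=(M1−M0)/(6·3)=-241/684, b=Δ0−h0·(2M0+M1)/6=317/76
seg 1: a=1, c=M1/2=-241/76, d=(M2−M1)/(6·1)=191/76, b=Δ1−h1·(2M1+M2)/6=-203/38
seg 2: a=-5, c=M2/2=83/19, d=(M3−M2)/(6·3)=-1435/2052, b=Δ2−h2·(2M2+M3)/6=-315/76
seg 3: a=3, c=M3/2=-439/228, d=(M4−M3)/(6·3)=439/2052, b=Δ3−h3·(2M3+M4)/6=121/38
t_q=3/2 → seg 0, τ=3/2; S=-2+317/76·τ+0·τ²+-241/684·τ³=1865/608

  seg 0: a=-2 b=317/76 c=0 d=-241/684
  seg 1: a=1 b=-203/38 c=-241/76 d=191/76
  seg 2: a=-5 b=-315/76 c=83/19 d=-1435/2052
  seg 3: a=3 b=121/38 c=-439/228 d=439/2052
S(3/2) = 1865/608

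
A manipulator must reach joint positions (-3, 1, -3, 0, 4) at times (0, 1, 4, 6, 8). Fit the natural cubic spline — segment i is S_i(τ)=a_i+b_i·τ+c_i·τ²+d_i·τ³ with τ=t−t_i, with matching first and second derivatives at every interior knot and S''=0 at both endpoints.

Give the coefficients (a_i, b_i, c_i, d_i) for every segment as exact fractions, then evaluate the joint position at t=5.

  seg 0: a=-3 b=7843/1608 c=0 d=-1411/1608
  seg 1: a=1 b=1805/804 c=-1411/536 d=2315/4824
  seg 2: a=-3 b=-953/1608 c=113/67 d=-2059/6432
  seg 3: a=0 b=1859/804 c=-251/1072 d=251/6432
S(5) = -4773/2144

Δ: Δ0=4, Δ1=-4/3, Δ2=3/2, Δ3=2
row 1: diag=8, rhs=-32; c'=3/8, d'=-4
row 2: denom=10−3·3/8=71/8; d'=(17−3·-4)/(71/8)=232/71
row 3: denom=8−2·16/71=536/71; d'=(3−2·232/71)/(536/71)=-251/536
back: M3=-251/536
back: M2=232/71−16/71·-251/536=226/67
back: M1=-4−3/8·226/67=-1411/268
M: M0=0, M1=-1411/268, M2=226/67, M3=-251/536, M4=0
seg 0: a=-3, c=M0/2=0, d=(M1−M0)/(6·1)=-1411/1608, b=Δ0−h0·(2M0+M1)/6=7843/1608
seg 1: a=1, c=M1/2=-1411/536, d=(M2−M1)/(6·3)=2315/4824, b=Δ1−h1·(2M1+M2)/6=1805/804
seg 2: a=-3, c=M2/2=113/67, d=(M3−M2)/(6·2)=-2059/6432, b=Δ2−h2·(2M2+M3)/6=-953/1608
seg 3: a=0, c=M3/2=-251/1072, d=(M4−M3)/(6·2)=251/6432, b=Δ3−h3·(2M3+M4)/6=1859/804
t_q=5 → seg 2, τ=1; S=-3+-953/1608·τ+113/67·τ²+-2059/6432·τ³=-4773/2144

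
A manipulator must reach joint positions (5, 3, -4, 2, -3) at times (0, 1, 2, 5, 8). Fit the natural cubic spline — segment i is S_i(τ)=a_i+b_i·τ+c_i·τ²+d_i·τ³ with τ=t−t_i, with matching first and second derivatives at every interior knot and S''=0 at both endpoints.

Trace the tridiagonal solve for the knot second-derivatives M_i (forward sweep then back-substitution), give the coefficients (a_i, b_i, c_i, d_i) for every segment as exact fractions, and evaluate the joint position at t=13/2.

Δ: Δ0=-2, Δ1=-7, Δ2=2, Δ3=-5/3
row 1: diag=4, rhs=-30; c'=1/4, d'=-15/2
row 2: denom=8−1·1/4=31/4; d'=(54−1·-15/2)/(31/4)=246/31
row 3: denom=12−3·12/31=336/31; d'=(-22−3·246/31)/(336/31)=-355/84
back: M3=-355/84
back: M2=246/31−12/31·-355/84=67/7
back: M1=-15/2−1/4·67/7=-277/28
M: M0=0, M1=-277/28, M2=67/7, M3=-355/84, M4=0
seg 0: a=5, c=M0/2=0, d=(M1−M0)/(6·1)=-277/168, b=Δ0−h0·(2M0+M1)/6=-59/168
seg 1: a=3, c=M1/2=-277/56, d=(M2−M1)/(6·1)=545/168, b=Δ1−h1·(2M1+M2)/6=-445/84
seg 2: a=-4, c=M2/2=67/14, d=(M3−M2)/(6·3)=-1159/1512, b=Δ2−h2·(2M2+M3)/6=-131/24
seg 3: a=2, c=M3/2=-355/168, d=(M4−M3)/(6·3)=355/1512, b=Δ3−h3·(2M3+M4)/6=215/84
t_q=13/2 → seg 3, τ=3/2; S=2+215/84·τ+-355/168·τ²+355/1512·τ³=841/448

  seg 0: a=5 b=-59/168 c=0 d=-277/168
  seg 1: a=3 b=-445/84 c=-277/56 d=545/168
  seg 2: a=-4 b=-131/24 c=67/14 d=-1159/1512
  seg 3: a=2 b=215/84 c=-355/168 d=355/1512
S(13/2) = 841/448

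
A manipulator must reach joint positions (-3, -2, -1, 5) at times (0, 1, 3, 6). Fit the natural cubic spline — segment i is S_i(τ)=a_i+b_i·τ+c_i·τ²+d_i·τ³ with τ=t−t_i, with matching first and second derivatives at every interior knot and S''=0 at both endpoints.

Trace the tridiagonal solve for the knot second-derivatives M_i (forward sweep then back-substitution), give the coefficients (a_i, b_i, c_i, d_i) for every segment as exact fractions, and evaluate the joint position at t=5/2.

  seg 0: a=-3 b=8/7 c=0 d=-1/7
  seg 1: a=-2 b=5/7 c=-3/7 d=9/56
  seg 2: a=-1 b=13/14 c=15/28 d=-5/84
S(5/2) = -605/448

Δ: Δ0=1, Δ1=1/2, Δ2=2
row 1: diag=6, rhs=-3; c'=1/3, d'=-1/2
row 2: denom=10−2·1/3=28/3; d'=(9−2·-1/2)/(28/3)=15/14
back: M2=15/14
back: M1=-1/2−1/3·15/14=-6/7
M: M0=0, M1=-6/7, M2=15/14, M3=0
seg 0: a=-3, c=M0/2=0, d=(M1−M0)/(6·1)=-1/7, b=Δ0−h0·(2M0+M1)/6=8/7
seg 1: a=-2, c=M1/2=-3/7, d=(M2−M1)/(6·2)=9/56, b=Δ1−h1·(2M1+M2)/6=5/7
seg 2: a=-1, c=M2/2=15/28, d=(M3−M2)/(6·3)=-5/84, b=Δ2−h2·(2M2+M3)/6=13/14
t_q=5/2 → seg 1, τ=3/2; S=-2+5/7·τ+-3/7·τ²+9/56·τ³=-605/448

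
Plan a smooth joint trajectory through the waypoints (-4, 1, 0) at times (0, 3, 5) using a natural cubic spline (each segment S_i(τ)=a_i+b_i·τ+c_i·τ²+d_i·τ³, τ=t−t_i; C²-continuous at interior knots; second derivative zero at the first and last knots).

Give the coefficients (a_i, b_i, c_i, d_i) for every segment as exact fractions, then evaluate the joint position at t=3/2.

Δ: Δ0=5/3, Δ1=-1/2
row 1: diag=10, rhs=-13; c'=1/5, d'=-13/10
back: M1=-13/10
M: M0=0, M1=-13/10, M2=0
seg 0: a=-4, c=M0/2=0, d=(M1−M0)/(6·3)=-13/180, b=Δ0−h0·(2M0+M1)/6=139/60
seg 1: a=1, c=M1/2=-13/20, d=(M2−M1)/(6·2)=13/120, b=Δ1−h1·(2M1+M2)/6=11/30
t_q=3/2 → seg 0, τ=3/2; S=-4+139/60·τ+0·τ²+-13/180·τ³=-123/160

  seg 0: a=-4 b=139/60 c=0 d=-13/180
  seg 1: a=1 b=11/30 c=-13/20 d=13/120
S(3/2) = -123/160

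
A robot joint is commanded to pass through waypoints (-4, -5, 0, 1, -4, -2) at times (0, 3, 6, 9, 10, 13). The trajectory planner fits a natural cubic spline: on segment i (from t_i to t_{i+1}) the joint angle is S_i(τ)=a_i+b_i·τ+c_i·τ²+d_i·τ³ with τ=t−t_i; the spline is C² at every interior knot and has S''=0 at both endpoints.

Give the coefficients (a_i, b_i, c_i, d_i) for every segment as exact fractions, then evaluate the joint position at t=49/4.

Δ: Δ0=-1/3, Δ1=5/3, Δ2=1/3, Δ3=-5, Δ4=2/3
row 1: diag=12, rhs=12; c'=1/4, d'=1
row 2: denom=12−3·1/4=45/4; d'=(-8−3·1)/(45/4)=-44/45
row 3: denom=8−3·4/15=36/5; d'=(-32−3·-44/45)/(36/5)=-109/27
row 4: denom=8−1·5/36=283/36; d'=(34−1·-109/27)/(283/36)=4108/849
back: M4=4108/849
back: M3=-109/27−5/36·4108/849=-3998/849
back: M2=-44/45−4/15·-3998/849=236/849
back: M1=1−1/4·236/849=790/849
M: M0=0, M1=790/849, M2=236/849, M3=-3998/849, M4=4108/849, M5=0
seg 0: a=-4, c=M0/2=0, d=(M1−M0)/(6·3)=395/7641, b=Δ0−h0·(2M0+M1)/6=-226/283
seg 1: a=-5, c=M1/2=395/849, d=(M2−M1)/(6·3)=-277/7641, b=Δ1−h1·(2M1+M2)/6=169/283
seg 2: a=0, c=M2/2=118/849, d=(M3−M2)/(6·3)=-2117/7641, b=Δ2−h2·(2M2+M3)/6=682/283
seg 3: a=1, c=M3/2=-1999/849, d=(M4−M3)/(6·1)=1351/849, b=Δ3−h3·(2M3+M4)/6=-1199/283
seg 4: a=-4, c=M4/2=2054/849, d=(M5−M4)/(6·3)=-2054/7641, b=Δ4−h4·(2M4+M5)/6=-3542/849
t_q=49/4 → seg 4, τ=9/4; S=-4+-3542/849·τ+2054/849·τ²+-2054/7641·τ³=-38045/9056

  seg 0: a=-4 b=-226/283 c=0 d=395/7641
  seg 1: a=-5 b=169/283 c=395/849 d=-277/7641
  seg 2: a=0 b=682/283 c=118/849 d=-2117/7641
  seg 3: a=1 b=-1199/283 c=-1999/849 d=1351/849
  seg 4: a=-4 b=-3542/849 c=2054/849 d=-2054/7641
S(49/4) = -38045/9056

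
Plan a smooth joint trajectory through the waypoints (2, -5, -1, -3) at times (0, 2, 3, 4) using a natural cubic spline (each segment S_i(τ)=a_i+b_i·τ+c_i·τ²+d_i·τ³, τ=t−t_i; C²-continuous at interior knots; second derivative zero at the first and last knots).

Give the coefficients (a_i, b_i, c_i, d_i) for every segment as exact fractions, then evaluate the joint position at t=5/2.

Δ: Δ0=-7/2, Δ1=4, Δ2=-2
row 1: diag=6, rhs=45; c'=1/6, d'=15/2
row 2: denom=4−1·1/6=23/6; d'=(-36−1·15/2)/(23/6)=-261/23
back: M2=-261/23
back: M1=15/2−1/6·-261/23=216/23
M: M0=0, M1=216/23, M2=-261/23, M3=0
seg 0: a=2, c=M0/2=0, d=(M1−M0)/(6·2)=18/23, b=Δ0−h0·(2M0+M1)/6=-305/46
seg 1: a=-5, c=M1/2=108/23, d=(M2−M1)/(6·1)=-159/46, b=Δ1−h1·(2M1+M2)/6=127/46
seg 2: a=-1, c=M2/2=-261/46, d=(M3−M2)/(6·1)=87/46, b=Δ2−h2·(2M2+M3)/6=41/23
t_q=5/2 → seg 1, τ=1/2; S=-5+127/46·τ+108/23·τ²+-159/46·τ³=-1059/368

  seg 0: a=2 b=-305/46 c=0 d=18/23
  seg 1: a=-5 b=127/46 c=108/23 d=-159/46
  seg 2: a=-1 b=41/23 c=-261/46 d=87/46
S(5/2) = -1059/368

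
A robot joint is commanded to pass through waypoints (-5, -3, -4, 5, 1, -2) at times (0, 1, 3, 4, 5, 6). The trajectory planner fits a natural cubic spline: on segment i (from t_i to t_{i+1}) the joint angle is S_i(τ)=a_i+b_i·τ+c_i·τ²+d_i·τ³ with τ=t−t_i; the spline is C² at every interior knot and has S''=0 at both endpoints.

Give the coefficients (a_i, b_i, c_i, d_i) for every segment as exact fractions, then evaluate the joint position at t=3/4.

Δ: Δ0=2, Δ1=-1/2, Δ2=9, Δ3=-4, Δ4=-3
row 1: diag=6, rhs=-15; c'=1/3, d'=-5/2
row 2: denom=6−2·1/3=16/3; d'=(57−2·-5/2)/(16/3)=93/8
row 3: denom=4−1·3/16=61/16; d'=(-78−1·93/8)/(61/16)=-1434/61
row 4: denom=4−1·16/61=228/61; d'=(6−1·-1434/61)/(228/61)=150/19
back: M4=150/19
back: M3=-1434/61−16/61·150/19=-486/19
back: M2=93/8−3/16·-486/19=312/19
back: M1=-5/2−1/3·312/19=-303/38
M: M0=0, M1=-303/38, M2=312/19, M3=-486/19, M4=150/19, M5=0
seg 0: a=-5, c=M0/2=0, d=(M1−M0)/(6·1)=-101/76, b=Δ0−h0·(2M0+M1)/6=253/76
seg 1: a=-3, c=M1/2=-303/76, d=(M2−M1)/(6·2)=309/152, b=Δ1−h1·(2M1+M2)/6=-25/38
seg 2: a=-4, c=M2/2=156/19, d=(M3−M2)/(6·1)=-7, b=Δ2−h2·(2M2+M3)/6=148/19
seg 3: a=5, c=M3/2=-243/19, d=(M4−M3)/(6·1)=106/19, b=Δ3−h3·(2M3+M4)/6=61/19
seg 4: a=1, c=M4/2=75/19, d=(M5−M4)/(6·1)=-25/19, b=Δ4−h4·(2M4+M5)/6=-107/19
t_q=3/4 → seg 0, τ=3/4; S=-5+253/76·τ+0·τ²+-101/76·τ³=-14903/4864

  seg 0: a=-5 b=253/76 c=0 d=-101/76
  seg 1: a=-3 b=-25/38 c=-303/76 d=309/152
  seg 2: a=-4 b=148/19 c=156/19 d=-7
  seg 3: a=5 b=61/19 c=-243/19 d=106/19
  seg 4: a=1 b=-107/19 c=75/19 d=-25/19
S(3/4) = -14903/4864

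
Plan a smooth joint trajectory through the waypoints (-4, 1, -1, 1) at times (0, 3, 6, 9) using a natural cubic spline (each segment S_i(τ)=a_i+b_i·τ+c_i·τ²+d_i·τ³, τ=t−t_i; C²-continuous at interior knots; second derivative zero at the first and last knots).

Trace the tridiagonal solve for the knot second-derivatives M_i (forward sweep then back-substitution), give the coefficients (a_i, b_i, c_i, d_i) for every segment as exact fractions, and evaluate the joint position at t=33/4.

Δ: Δ0=5/3, Δ1=-2/3, Δ2=2/3
row 1: diag=12, rhs=-14; c'=1/4, d'=-7/6
row 2: denom=12−3·1/4=45/4; d'=(8−3·-7/6)/(45/4)=46/45
back: M2=46/45
back: M1=-7/6−1/4·46/45=-64/45
M: M0=0, M1=-64/45, M2=46/45, M3=0
seg 0: a=-4, c=M0/2=0, d=(M1−M0)/(6·3)=-32/405, b=Δ0−h0·(2M0+M1)/6=107/45
seg 1: a=1, c=M1/2=-32/45, d=(M2−M1)/(6·3)=11/81, b=Δ1−h1·(2M1+M2)/6=11/45
seg 2: a=-1, c=M2/2=23/45, d=(M3−M2)/(6·3)=-23/405, b=Δ2−h2·(2M2+M3)/6=-16/45
t_q=33/4 → seg 2, τ=9/4; S=-1+-16/45·τ+23/45·τ²+-23/405·τ³=9/64

  seg 0: a=-4 b=107/45 c=0 d=-32/405
  seg 1: a=1 b=11/45 c=-32/45 d=11/81
  seg 2: a=-1 b=-16/45 c=23/45 d=-23/405
S(33/4) = 9/64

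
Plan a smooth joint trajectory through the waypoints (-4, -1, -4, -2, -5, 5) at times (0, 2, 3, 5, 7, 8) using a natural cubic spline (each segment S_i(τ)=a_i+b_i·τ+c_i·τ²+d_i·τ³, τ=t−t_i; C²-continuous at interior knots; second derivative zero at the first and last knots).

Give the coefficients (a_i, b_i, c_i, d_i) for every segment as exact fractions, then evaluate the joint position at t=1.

Δ: Δ0=3/2, Δ1=-3, Δ2=1, Δ3=-3/2, Δ4=10
row 1: diag=6, rhs=-27; c'=1/6, d'=-9/2
row 2: denom=6−1·1/6=35/6; d'=(24−1·-9/2)/(35/6)=171/35
row 3: denom=8−2·12/35=256/35; d'=(-15−2·171/35)/(256/35)=-867/256
row 4: denom=6−2·35/128=349/64; d'=(69−2·-867/256)/(349/64)=9699/698
back: M4=9699/698
back: M3=-867/256−35/128·9699/698=-2508/349
back: M2=171/35−12/35·-2508/349=2565/349
back: M1=-9/2−1/6·2565/349=-1998/349
M: M0=0, M1=-1998/349, M2=2565/349, M3=-2508/349, M4=9699/698, M5=0
seg 0: a=-4, c=M0/2=0, d=(M1−M0)/(6·2)=-333/698, b=Δ0−h0·(2M0+M1)/6=2379/698
seg 1: a=-1, c=M1/2=-999/349, d=(M2−M1)/(6·1)=1521/698, b=Δ1−h1·(2M1+M2)/6=-1617/698
seg 2: a=-4, c=M2/2=2565/698, d=(M3−M2)/(6·2)=-1691/1396, b=Δ2−h2·(2M2+M3)/6=-525/349
seg 3: a=-2, c=M3/2=-1254/349, d=(M4−M3)/(6·2)=4905/2792, b=Δ3−h3·(2M3+M4)/6=-468/349
seg 4: a=-5, c=M4/2=9699/1396, d=(M5−M4)/(6·1)=-3233/1396, b=Δ4−h4·(2M4+M5)/6=3747/698
t_q=1 → seg 0, τ=1; S=-4+2379/698·τ+0·τ²+-333/698·τ³=-373/349

  seg 0: a=-4 b=2379/698 c=0 d=-333/698
  seg 1: a=-1 b=-1617/698 c=-999/349 d=1521/698
  seg 2: a=-4 b=-525/349 c=2565/698 d=-1691/1396
  seg 3: a=-2 b=-468/349 c=-1254/349 d=4905/2792
  seg 4: a=-5 b=3747/698 c=9699/1396 d=-3233/1396
S(1) = -373/349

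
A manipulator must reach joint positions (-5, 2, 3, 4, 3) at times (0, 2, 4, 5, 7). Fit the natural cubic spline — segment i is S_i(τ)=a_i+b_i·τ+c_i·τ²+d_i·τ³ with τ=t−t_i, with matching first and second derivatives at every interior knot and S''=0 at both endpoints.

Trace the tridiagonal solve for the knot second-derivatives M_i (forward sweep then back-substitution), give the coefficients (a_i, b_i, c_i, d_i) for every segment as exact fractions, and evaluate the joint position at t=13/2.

  seg 0: a=-5 b=281/64 c=0 d=-57/256
  seg 1: a=2 b=55/32 c=-171/128 d=93/256
  seg 2: a=3 b=47/64 c=27/32 d=-37/64
  seg 3: a=4 b=11/16 c=-57/64 d=19/128
S(13/2) = 3613/1024

Δ: Δ0=7/2, Δ1=1/2, Δ2=1, Δ3=-1/2
row 1: diag=8, rhs=-18; c'=1/4, d'=-9/4
row 2: denom=6−2·1/4=11/2; d'=(3−2·-9/4)/(11/2)=15/11
row 3: denom=6−1·2/11=64/11; d'=(-9−1·15/11)/(64/11)=-57/32
back: M3=-57/32
back: M2=15/11−2/11·-57/32=27/16
back: M1=-9/4−1/4·27/16=-171/64
M: M0=0, M1=-171/64, M2=27/16, M3=-57/32, M4=0
seg 0: a=-5, c=M0/2=0, d=(M1−M0)/(6·2)=-57/256, b=Δ0−h0·(2M0+M1)/6=281/64
seg 1: a=2, c=M1/2=-171/128, d=(M2−M1)/(6·2)=93/256, b=Δ1−h1·(2M1+M2)/6=55/32
seg 2: a=3, c=M2/2=27/32, d=(M3−M2)/(6·1)=-37/64, b=Δ2−h2·(2M2+M3)/6=47/64
seg 3: a=4, c=M3/2=-57/64, d=(M4−M3)/(6·2)=19/128, b=Δ3−h3·(2M3+M4)/6=11/16
t_q=13/2 → seg 3, τ=3/2; S=4+11/16·τ+-57/64·τ²+19/128·τ³=3613/1024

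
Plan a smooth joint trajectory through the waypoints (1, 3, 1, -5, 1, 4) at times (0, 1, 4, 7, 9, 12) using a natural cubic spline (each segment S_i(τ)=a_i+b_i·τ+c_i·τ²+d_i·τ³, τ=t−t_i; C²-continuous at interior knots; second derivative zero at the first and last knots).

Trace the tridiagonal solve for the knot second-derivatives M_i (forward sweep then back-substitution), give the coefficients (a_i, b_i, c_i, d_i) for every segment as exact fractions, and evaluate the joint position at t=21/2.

  seg 0: a=1 b=957/424 c=0 d=-109/424
  seg 1: a=3 b=315/212 c=-327/424 d=205/11448
  seg 2: a=1 b=-1127/424 c=-97/159 d=1055/3816
  seg 3: a=-5 b=243/212 c=2389/1272 d=-605/1272
  seg 4: a=1 b=1877/636 c=-1241/1272 d=1241/11448
S(21/2) = 12203/3392

Δ: Δ0=2, Δ1=-2/3, Δ2=-2, Δ3=3, Δ4=1
row 1: diag=8, rhs=-16; c'=3/8, d'=-2
row 2: denom=12−3·3/8=87/8; d'=(-8−3·-2)/(87/8)=-16/87
row 3: denom=10−3·8/29=266/29; d'=(30−3·-16/87)/(266/29)=443/133
row 4: denom=10−2·29/133=1272/133; d'=(-12−2·443/133)/(1272/133)=-1241/636
back: M4=-1241/636
back: M3=443/133−29/133·-1241/636=2389/636
back: M2=-16/87−8/29·2389/636=-194/159
back: M1=-2−3/8·-194/159=-327/212
M: M0=0, M1=-327/212, M2=-194/159, M3=2389/636, M4=-1241/636, M5=0
seg 0: a=1, c=M0/2=0, d=(M1−M0)/(6·1)=-109/424, b=Δ0−h0·(2M0+M1)/6=957/424
seg 1: a=3, c=M1/2=-327/424, d=(M2−M1)/(6·3)=205/11448, b=Δ1−h1·(2M1+M2)/6=315/212
seg 2: a=1, c=M2/2=-97/159, d=(M3−M2)/(6·3)=1055/3816, b=Δ2−h2·(2M2+M3)/6=-1127/424
seg 3: a=-5, c=M3/2=2389/1272, d=(M4−M3)/(6·2)=-605/1272, b=Δ3−h3·(2M3+M4)/6=243/212
seg 4: a=1, c=M4/2=-1241/1272, d=(M5−M4)/(6·3)=1241/11448, b=Δ4−h4·(2M4+M5)/6=1877/636
t_q=21/2 → seg 4, τ=3/2; S=1+1877/636·τ+-1241/1272·τ²+1241/11448·τ³=12203/3392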